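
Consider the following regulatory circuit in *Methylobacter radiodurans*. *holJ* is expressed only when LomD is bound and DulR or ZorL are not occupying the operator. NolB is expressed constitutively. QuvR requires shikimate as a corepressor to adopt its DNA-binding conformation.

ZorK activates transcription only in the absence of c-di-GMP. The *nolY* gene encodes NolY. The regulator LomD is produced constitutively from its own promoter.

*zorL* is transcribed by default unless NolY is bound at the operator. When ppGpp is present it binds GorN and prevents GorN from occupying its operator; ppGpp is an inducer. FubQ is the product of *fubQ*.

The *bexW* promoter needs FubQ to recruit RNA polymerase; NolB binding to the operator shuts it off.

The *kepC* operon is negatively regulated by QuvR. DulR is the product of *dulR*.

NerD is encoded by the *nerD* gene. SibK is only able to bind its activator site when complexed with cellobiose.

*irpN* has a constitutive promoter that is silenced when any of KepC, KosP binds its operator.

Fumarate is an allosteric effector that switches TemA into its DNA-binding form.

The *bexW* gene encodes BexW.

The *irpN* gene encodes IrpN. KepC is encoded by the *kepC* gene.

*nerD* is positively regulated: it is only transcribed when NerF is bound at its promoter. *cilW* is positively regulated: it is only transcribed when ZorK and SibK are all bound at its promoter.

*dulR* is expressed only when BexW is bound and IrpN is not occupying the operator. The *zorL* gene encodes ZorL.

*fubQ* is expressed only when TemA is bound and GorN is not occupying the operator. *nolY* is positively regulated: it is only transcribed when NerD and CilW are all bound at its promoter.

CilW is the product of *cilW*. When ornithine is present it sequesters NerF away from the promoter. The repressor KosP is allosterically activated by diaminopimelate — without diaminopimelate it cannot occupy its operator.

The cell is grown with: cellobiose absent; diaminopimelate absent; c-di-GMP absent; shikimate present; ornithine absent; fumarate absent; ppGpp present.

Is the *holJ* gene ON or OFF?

Shikimate is present, so QuvR is active.
With repressor QuvR bound, *kepC* is not transcribed.
So KepC is not produced.
Diaminopimelate is absent, so KosP is inactive.
With no repressor bound, *irpN* is transcribed.
So IrpN is produced and active.
NolB is produced constitutively and is active.
ppGpp is present, so GorN is inactive.
Fumarate is absent, so TemA is inactive.
Required activator TemA is absent, so *fubQ* is not transcribed.
So FubQ is not produced.
With repressor NolB bound, *bexW* is not transcribed.
So BexW is not produced.
With repressor IrpN bound, *dulR* is not transcribed.
So DulR is not produced.
Ornithine is absent, so NerF is active.
No repressor is bound and NerF is active, so *nerD* is transcribed.
So NerD is produced and active.
c-di-GMP is absent, so ZorK is active.
Cellobiose is absent, so SibK is inactive.
Required activator SibK is absent, so *cilW* is not transcribed.
So CilW is not produced.
Required activator CilW is absent, so *nolY* is not transcribed.
So NolY is not produced.
With no repressor bound, *zorL* is transcribed.
So ZorL is produced and active.
LomD is produced constitutively and is active.
With repressor ZorL bound, *holJ* is not transcribed.

OFF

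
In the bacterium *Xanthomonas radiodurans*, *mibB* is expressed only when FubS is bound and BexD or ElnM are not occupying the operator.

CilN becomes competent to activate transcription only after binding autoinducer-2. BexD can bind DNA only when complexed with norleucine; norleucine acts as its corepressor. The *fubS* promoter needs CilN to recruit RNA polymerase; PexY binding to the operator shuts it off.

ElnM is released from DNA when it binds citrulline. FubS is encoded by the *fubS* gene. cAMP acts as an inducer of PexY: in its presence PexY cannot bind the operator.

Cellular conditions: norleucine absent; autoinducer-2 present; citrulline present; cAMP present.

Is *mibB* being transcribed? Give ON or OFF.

Norleucine is absent, so BexD is inactive.
Autoinducer-2 is present, so CilN is active.
cAMP is present, so PexY is inactive.
No repressor is bound and CilN is active, so *fubS* is transcribed.
So FubS is produced and active.
Citrulline is present, so ElnM is inactive.
No repressor is bound and FubS is active, so *mibB* is transcribed.

ON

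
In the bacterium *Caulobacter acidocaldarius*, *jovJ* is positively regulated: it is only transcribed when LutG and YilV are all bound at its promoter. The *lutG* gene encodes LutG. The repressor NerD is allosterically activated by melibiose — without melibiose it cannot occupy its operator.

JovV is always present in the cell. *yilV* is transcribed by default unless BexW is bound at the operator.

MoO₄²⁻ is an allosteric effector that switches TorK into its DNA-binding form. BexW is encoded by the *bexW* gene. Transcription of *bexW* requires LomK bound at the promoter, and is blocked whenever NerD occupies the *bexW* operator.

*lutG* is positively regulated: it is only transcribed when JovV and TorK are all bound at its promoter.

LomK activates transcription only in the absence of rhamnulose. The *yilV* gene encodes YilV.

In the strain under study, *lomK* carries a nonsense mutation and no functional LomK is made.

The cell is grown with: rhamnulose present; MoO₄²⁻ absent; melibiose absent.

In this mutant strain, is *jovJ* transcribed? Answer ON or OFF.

OFF

JovV is produced constitutively and is active.
MoO₄²⁻ is absent, so TorK is inactive.
Required activator TorK is absent, so *lutG* is not transcribed.
So LutG is not produced.
LomK is non-functional in this strain, so it has no effect.
Melibiose is absent, so NerD is inactive.
Required activator LomK is absent, so *bexW* is not transcribed.
So BexW is not produced.
With no repressor bound, *yilV* is transcribed.
So YilV is produced and active.
Required activator LutG is absent, so *jovJ* is not transcribed.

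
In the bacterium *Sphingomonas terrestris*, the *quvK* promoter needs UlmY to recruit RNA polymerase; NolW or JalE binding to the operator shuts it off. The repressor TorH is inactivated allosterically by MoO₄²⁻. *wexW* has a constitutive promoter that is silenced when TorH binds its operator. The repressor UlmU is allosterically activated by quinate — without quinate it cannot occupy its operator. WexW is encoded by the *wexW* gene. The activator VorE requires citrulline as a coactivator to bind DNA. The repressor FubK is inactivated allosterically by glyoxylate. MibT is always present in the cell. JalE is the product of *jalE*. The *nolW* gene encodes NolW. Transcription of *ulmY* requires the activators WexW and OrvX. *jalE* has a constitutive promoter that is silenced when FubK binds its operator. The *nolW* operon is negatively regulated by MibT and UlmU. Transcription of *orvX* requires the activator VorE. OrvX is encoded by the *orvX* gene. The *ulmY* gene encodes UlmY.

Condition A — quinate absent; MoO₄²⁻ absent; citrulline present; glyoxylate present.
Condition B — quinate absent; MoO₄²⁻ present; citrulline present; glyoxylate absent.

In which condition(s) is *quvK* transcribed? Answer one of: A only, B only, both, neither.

Condition A:
MibT is produced constitutively and is active.
Quinate is absent, so UlmU is inactive.
With repressor MibT bound, *nolW* is not transcribed.
So NolW is not produced.
MoO₄²⁻ is absent, so TorH is active.
With repressor TorH bound, *wexW* is not transcribed.
So WexW is not produced.
Citrulline is present, so VorE is active.
No repressor is bound and VorE is active, so *orvX* is transcribed.
So OrvX is produced and active.
Required activator WexW is absent, so *ulmY* is not transcribed.
So UlmY is not produced.
Glyoxylate is present, so FubK is inactive.
With no repressor bound, *jalE* is transcribed.
So JalE is produced and active.
With repressor JalE bound, *quvK* is not transcribed.
→ *quvK* is OFF in A.
Condition B:
MibT is produced constitutively and is active.
Quinate is absent, so UlmU is inactive.
With repressor MibT bound, *nolW* is not transcribed.
So NolW is not produced.
MoO₄²⁻ is present, so TorH is inactive.
With no repressor bound, *wexW* is transcribed.
So WexW is produced and active.
Citrulline is present, so VorE is active.
No repressor is bound and VorE is active, so *orvX* is transcribed.
So OrvX is produced and active.
No repressor is bound and WexW and OrvX are active, so *ulmY* is transcribed.
So UlmY is produced and active.
Glyoxylate is absent, so FubK is active.
With repressor FubK bound, *jalE* is not transcribed.
So JalE is not produced.
No repressor is bound and UlmY is active, so *quvK* is transcribed.
→ *quvK* is ON in B.

B only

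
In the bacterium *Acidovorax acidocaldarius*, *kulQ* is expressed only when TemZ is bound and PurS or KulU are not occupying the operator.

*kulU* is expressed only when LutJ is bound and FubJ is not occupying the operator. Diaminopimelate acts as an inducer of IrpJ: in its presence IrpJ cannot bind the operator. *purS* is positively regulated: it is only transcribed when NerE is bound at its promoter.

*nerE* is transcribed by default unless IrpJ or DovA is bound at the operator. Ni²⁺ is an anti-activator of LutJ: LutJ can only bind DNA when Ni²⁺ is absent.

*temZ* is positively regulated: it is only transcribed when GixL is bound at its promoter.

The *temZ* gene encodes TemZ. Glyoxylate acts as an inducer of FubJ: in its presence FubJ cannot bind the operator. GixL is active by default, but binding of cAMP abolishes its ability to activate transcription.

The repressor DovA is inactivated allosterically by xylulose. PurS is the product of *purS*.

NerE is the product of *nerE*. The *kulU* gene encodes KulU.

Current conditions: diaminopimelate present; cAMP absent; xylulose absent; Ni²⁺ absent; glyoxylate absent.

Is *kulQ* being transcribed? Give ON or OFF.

Diaminopimelate is present, so IrpJ is inactive.
Xylulose is absent, so DovA is active.
With repressor DovA bound, *nerE* is not transcribed.
So NerE is not produced.
Required activator NerE is absent, so *purS* is not transcribed.
So PurS is not produced.
Glyoxylate is absent, so FubJ is active.
Ni²⁺ is absent, so LutJ is active.
With repressor FubJ bound, *kulU* is not transcribed.
So KulU is not produced.
cAMP is absent, so GixL is active.
No repressor is bound and GixL is active, so *temZ* is transcribed.
So TemZ is produced and active.
No repressor is bound and TemZ is active, so *kulQ* is transcribed.

ON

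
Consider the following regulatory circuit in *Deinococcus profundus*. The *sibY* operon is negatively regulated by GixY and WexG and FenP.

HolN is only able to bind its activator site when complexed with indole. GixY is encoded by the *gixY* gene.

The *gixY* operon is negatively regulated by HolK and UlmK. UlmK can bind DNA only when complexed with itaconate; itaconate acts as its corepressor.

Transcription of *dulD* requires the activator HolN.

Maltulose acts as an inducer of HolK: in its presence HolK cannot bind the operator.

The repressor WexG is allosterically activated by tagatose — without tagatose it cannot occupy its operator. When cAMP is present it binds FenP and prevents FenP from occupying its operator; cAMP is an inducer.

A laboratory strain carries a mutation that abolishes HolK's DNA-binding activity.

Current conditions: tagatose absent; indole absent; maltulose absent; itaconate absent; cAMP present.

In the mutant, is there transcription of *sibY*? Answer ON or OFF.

OFF

HolK is non-functional in this strain, so it has no effect.
Itaconate is absent, so UlmK is inactive.
With no repressor bound, *gixY* is transcribed.
So GixY is produced and active.
Tagatose is absent, so WexG is inactive.
cAMP is present, so FenP is inactive.
With repressor GixY bound, *sibY* is not transcribed.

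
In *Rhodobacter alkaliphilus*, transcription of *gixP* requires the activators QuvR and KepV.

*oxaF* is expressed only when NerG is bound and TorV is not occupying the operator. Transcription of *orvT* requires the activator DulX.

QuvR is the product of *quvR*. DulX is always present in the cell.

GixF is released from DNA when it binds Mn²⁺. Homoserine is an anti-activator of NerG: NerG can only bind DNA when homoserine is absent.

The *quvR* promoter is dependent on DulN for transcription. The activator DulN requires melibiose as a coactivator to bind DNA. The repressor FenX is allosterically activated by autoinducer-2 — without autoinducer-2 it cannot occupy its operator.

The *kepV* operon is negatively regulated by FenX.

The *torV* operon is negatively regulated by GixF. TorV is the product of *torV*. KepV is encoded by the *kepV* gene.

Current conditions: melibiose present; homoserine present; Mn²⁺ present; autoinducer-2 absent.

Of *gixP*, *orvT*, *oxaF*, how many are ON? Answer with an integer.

Melibiose is present, so DulN is active.
No repressor is bound and DulN is active, so *quvR* is transcribed.
So QuvR is produced and active.
Autoinducer-2 is absent, so FenX is inactive.
With no repressor bound, *kepV* is transcribed.
So KepV is produced and active.
No repressor is bound and QuvR and KepV are active, so *gixP* is transcribed.
→ *gixP* is ON.
DulX is produced constitutively and is active.
No repressor is bound and DulX is active, so *orvT* is transcribed.
→ *orvT* is ON.
Homoserine is present, so NerG is inactive.
Mn²⁺ is present, so GixF is inactive.
With no repressor bound, *torV* is transcribed.
So TorV is produced and active.
With repressor TorV bound, *oxaF* is not transcribed.
→ *oxaF* is OFF.
2 of the 3 genes are transcribed.

2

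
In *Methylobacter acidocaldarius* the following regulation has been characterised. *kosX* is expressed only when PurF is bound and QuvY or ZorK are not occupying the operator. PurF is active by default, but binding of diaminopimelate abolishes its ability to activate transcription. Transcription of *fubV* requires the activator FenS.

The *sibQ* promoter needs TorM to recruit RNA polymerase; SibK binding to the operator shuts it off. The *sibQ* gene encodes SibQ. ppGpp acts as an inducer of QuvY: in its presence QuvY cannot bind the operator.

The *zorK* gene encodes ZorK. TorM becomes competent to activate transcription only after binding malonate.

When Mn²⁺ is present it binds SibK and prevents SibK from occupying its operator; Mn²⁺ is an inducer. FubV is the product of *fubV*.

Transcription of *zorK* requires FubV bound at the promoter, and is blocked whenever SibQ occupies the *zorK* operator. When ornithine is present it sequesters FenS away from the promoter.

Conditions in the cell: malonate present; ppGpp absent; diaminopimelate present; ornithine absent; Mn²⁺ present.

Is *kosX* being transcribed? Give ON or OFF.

ppGpp is absent, so QuvY is active.
Diaminopimelate is present, so PurF is inactive.
Ornithine is absent, so FenS is active.
No repressor is bound and FenS is active, so *fubV* is transcribed.
So FubV is produced and active.
Malonate is present, so TorM is active.
Mn²⁺ is present, so SibK is inactive.
No repressor is bound and TorM is active, so *sibQ* is transcribed.
So SibQ is produced and active.
With repressor SibQ bound, *zorK* is not transcribed.
So ZorK is not produced.
With repressor QuvY bound, *kosX* is not transcribed.

OFF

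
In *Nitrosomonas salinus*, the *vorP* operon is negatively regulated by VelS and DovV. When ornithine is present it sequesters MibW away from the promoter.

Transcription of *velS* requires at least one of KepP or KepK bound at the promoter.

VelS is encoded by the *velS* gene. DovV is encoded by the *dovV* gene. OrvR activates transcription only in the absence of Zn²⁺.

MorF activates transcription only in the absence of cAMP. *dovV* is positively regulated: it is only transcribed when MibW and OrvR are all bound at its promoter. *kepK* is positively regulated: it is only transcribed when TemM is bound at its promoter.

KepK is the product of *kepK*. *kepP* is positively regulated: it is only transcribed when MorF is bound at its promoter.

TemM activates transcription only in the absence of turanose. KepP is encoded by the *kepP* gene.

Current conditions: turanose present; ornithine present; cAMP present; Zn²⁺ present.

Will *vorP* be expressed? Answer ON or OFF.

cAMP is present, so MorF is inactive.
Required activator MorF is absent, so *kepP* is not transcribed.
So KepP is not produced.
Turanose is present, so TemM is inactive.
Required activator TemM is absent, so *kepK* is not transcribed.
So KepK is not produced.
No activator is available at the *velS* promoter, so *velS* is not transcribed.
So VelS is not produced.
Ornithine is present, so MibW is inactive.
Zn²⁺ is present, so OrvR is inactive.
Required activator MibW is absent, so *dovV* is not transcribed.
So DovV is not produced.
With no repressor bound, *vorP* is transcribed.

ON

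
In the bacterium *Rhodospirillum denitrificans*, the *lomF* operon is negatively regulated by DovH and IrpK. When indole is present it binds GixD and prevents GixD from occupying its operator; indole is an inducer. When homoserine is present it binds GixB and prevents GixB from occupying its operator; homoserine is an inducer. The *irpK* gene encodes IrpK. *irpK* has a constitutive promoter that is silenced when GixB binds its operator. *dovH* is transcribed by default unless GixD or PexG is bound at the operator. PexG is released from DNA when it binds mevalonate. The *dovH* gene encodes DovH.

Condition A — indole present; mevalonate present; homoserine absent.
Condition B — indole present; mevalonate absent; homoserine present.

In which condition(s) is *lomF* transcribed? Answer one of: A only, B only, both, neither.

Condition A:
Indole is present, so GixD is inactive.
Mevalonate is present, so PexG is inactive.
With no repressor bound, *dovH* is transcribed.
So DovH is produced and active.
Homoserine is absent, so GixB is active.
With repressor GixB bound, *irpK* is not transcribed.
So IrpK is not produced.
With repressor DovH bound, *lomF* is not transcribed.
→ *lomF* is OFF in A.
Condition B:
Indole is present, so GixD is inactive.
Mevalonate is absent, so PexG is active.
With repressor PexG bound, *dovH* is not transcribed.
So DovH is not produced.
Homoserine is present, so GixB is inactive.
With no repressor bound, *irpK* is transcribed.
So IrpK is produced and active.
With repressor IrpK bound, *lomF* is not transcribed.
→ *lomF* is OFF in B.

neither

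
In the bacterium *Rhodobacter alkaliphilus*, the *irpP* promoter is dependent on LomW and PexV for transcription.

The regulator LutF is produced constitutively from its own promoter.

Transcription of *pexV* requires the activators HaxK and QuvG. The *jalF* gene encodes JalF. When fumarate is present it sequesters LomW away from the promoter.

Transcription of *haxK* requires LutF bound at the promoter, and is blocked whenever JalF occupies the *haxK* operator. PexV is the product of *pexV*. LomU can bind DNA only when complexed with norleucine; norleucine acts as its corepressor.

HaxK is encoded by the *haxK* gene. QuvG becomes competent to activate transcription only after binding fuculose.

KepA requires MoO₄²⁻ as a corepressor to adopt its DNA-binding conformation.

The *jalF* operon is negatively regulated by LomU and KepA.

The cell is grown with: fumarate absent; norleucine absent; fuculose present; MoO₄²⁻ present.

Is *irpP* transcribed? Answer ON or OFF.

Fumarate is absent, so LomW is active.
LutF is produced constitutively and is active.
Norleucine is absent, so LomU is inactive.
MoO₄²⁻ is present, so KepA is active.
With repressor KepA bound, *jalF* is not transcribed.
So JalF is not produced.
No repressor is bound and LutF is active, so *haxK* is transcribed.
So HaxK is produced and active.
Fuculose is present, so QuvG is active.
No repressor is bound and HaxK and QuvG are active, so *pexV* is transcribed.
So PexV is produced and active.
No repressor is bound and LomW and PexV are active, so *irpP* is transcribed.

ON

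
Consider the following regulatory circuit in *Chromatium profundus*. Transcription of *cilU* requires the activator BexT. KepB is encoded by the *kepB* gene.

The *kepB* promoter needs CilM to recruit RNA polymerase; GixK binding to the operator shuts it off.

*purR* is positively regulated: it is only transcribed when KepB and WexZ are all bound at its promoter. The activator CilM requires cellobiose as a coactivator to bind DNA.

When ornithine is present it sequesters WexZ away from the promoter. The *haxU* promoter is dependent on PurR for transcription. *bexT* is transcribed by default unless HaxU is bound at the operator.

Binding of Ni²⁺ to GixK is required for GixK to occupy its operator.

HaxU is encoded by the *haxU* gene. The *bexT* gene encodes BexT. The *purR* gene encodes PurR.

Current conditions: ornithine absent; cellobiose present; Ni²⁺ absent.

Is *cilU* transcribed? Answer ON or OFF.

OFF

Cellobiose is present, so CilM is active.
Ni²⁺ is absent, so GixK is inactive.
No repressor is bound and CilM is active, so *kepB* is transcribed.
So KepB is produced and active.
Ornithine is absent, so WexZ is active.
No repressor is bound and KepB and WexZ are active, so *purR* is transcribed.
So PurR is produced and active.
No repressor is bound and PurR is active, so *haxU* is transcribed.
So HaxU is produced and active.
With repressor HaxU bound, *bexT* is not transcribed.
So BexT is not produced.
Required activator BexT is absent, so *cilU* is not transcribed.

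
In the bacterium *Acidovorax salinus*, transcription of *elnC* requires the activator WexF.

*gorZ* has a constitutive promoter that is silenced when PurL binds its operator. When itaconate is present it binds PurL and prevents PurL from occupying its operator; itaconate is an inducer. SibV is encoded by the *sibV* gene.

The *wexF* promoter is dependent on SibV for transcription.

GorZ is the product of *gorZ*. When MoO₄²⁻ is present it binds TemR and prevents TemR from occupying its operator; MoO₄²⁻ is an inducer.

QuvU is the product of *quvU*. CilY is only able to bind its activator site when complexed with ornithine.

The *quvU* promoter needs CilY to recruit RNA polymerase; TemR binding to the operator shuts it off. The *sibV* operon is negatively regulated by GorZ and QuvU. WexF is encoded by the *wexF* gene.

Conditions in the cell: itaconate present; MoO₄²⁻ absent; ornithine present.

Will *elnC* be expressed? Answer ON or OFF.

Itaconate is present, so PurL is inactive.
With no repressor bound, *gorZ* is transcribed.
So GorZ is produced and active.
Ornithine is present, so CilY is active.
MoO₄²⁻ is absent, so TemR is active.
With repressor TemR bound, *quvU* is not transcribed.
So QuvU is not produced.
With repressor GorZ bound, *sibV* is not transcribed.
So SibV is not produced.
Required activator SibV is absent, so *wexF* is not transcribed.
So WexF is not produced.
Required activator WexF is absent, so *elnC* is not transcribed.

OFF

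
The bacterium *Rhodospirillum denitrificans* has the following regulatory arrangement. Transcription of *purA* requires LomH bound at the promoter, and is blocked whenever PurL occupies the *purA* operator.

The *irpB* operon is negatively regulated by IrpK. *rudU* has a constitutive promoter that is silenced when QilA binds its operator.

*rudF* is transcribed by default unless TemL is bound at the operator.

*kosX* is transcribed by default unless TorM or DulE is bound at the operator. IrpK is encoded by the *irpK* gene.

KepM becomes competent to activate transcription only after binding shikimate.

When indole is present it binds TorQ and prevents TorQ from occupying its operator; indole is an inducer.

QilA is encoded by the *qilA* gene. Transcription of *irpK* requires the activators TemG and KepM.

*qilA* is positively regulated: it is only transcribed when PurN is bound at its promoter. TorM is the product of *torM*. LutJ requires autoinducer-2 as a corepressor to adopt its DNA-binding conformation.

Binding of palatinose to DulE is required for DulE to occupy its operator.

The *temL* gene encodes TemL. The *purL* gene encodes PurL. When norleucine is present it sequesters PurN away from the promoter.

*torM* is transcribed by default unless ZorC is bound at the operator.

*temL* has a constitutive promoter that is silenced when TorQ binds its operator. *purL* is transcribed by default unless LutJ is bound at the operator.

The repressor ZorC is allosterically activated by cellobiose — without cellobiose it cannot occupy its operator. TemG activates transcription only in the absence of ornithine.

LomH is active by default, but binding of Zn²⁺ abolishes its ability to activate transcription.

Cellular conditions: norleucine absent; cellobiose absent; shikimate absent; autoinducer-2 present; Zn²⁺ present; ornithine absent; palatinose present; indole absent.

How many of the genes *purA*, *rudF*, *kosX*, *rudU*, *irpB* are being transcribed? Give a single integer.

2

Autoinducer-2 is present, so LutJ is active.
With repressor LutJ bound, *purL* is not transcribed.
So PurL is not produced.
Zn²⁺ is present, so LomH is inactive.
Required activator LomH is absent, so *purA* is not transcribed.
→ *purA* is OFF.
Indole is absent, so TorQ is active.
With repressor TorQ bound, *temL* is not transcribed.
So TemL is not produced.
With no repressor bound, *rudF* is transcribed.
→ *rudF* is ON.
Cellobiose is absent, so ZorC is inactive.
With no repressor bound, *torM* is transcribed.
So TorM is produced and active.
Palatinose is present, so DulE is active.
With repressor TorM bound, *kosX* is not transcribed.
→ *kosX* is OFF.
Norleucine is absent, so PurN is active.
No repressor is bound and PurN is active, so *qilA* is transcribed.
So QilA is produced and active.
With repressor QilA bound, *rudU* is not transcribed.
→ *rudU* is OFF.
Ornithine is absent, so TemG is active.
Shikimate is absent, so KepM is inactive.
Required activator KepM is absent, so *irpK* is not transcribed.
So IrpK is not produced.
With no repressor bound, *irpB* is transcribed.
→ *irpB* is ON.
2 of the 5 genes are transcribed.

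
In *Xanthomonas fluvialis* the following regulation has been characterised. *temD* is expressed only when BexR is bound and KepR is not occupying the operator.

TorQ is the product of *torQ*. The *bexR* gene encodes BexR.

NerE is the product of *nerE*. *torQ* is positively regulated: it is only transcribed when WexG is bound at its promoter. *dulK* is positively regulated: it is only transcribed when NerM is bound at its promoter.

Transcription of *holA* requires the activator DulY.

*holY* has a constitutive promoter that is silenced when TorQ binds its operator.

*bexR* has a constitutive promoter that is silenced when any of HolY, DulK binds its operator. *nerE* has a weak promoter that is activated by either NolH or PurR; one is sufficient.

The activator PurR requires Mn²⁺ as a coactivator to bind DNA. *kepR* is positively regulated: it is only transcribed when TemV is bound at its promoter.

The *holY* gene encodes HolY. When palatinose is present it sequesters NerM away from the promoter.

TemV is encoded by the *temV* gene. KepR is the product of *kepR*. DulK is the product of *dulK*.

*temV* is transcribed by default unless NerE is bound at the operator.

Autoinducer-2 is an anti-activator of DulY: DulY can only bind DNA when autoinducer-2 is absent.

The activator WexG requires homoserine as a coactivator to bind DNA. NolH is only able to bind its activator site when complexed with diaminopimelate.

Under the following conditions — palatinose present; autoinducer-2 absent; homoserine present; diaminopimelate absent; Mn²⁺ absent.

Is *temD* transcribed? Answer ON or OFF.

OFF

Diaminopimelate is absent, so NolH is inactive.
Mn²⁺ is absent, so PurR is inactive.
No activator is available at the *nerE* promoter, so *nerE* is not transcribed.
So NerE is not produced.
With no repressor bound, *temV* is transcribed.
So TemV is produced and active.
No repressor is bound and TemV is active, so *kepR* is transcribed.
So KepR is produced and active.
Homoserine is present, so WexG is active.
No repressor is bound and WexG is active, so *torQ* is transcribed.
So TorQ is produced and active.
With repressor TorQ bound, *holY* is not transcribed.
So HolY is not produced.
Palatinose is present, so NerM is inactive.
Required activator NerM is absent, so *dulK* is not transcribed.
So DulK is not produced.
With no repressor bound, *bexR* is transcribed.
So BexR is produced and active.
With repressor KepR bound, *temD* is not transcribed.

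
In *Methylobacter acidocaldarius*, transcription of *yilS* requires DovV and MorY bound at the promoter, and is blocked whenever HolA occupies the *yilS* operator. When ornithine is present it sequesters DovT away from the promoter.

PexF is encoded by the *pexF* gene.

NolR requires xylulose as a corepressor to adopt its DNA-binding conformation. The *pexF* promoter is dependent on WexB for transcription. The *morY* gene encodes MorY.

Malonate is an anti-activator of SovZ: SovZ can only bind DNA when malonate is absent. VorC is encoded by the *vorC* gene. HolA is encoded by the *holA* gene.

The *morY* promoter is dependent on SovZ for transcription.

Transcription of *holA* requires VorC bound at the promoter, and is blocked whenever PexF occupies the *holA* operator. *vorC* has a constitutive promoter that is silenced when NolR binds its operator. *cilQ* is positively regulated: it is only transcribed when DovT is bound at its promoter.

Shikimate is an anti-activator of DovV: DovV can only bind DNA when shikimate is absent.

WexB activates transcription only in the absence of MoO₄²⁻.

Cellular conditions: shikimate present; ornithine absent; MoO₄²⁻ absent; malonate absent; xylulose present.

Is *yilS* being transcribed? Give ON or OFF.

MoO₄²⁻ is absent, so WexB is active.
No repressor is bound and WexB is active, so *pexF* is transcribed.
So PexF is produced and active.
Xylulose is present, so NolR is active.
With repressor NolR bound, *vorC* is not transcribed.
So VorC is not produced.
With repressor PexF bound, *holA* is not transcribed.
So HolA is not produced.
Shikimate is present, so DovV is inactive.
Malonate is absent, so SovZ is active.
No repressor is bound and SovZ is active, so *morY* is transcribed.
So MorY is produced and active.
Required activator DovV is absent, so *yilS* is not transcribed.

OFF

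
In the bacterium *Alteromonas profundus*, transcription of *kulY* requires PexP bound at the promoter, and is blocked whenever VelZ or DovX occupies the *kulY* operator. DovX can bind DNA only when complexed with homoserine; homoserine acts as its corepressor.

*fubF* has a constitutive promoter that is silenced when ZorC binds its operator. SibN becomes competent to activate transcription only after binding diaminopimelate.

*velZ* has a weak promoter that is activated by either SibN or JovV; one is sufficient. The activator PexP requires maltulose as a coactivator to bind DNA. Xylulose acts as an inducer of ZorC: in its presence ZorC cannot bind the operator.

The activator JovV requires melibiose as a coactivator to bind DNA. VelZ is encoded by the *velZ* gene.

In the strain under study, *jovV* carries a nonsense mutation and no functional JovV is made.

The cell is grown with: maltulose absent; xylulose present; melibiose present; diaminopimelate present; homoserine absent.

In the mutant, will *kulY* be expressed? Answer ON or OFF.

Diaminopimelate is present, so SibN is active.
JovV is non-functional in this strain, so it has no effect.
Activator SibN is present, so *velZ* is transcribed.
So VelZ is produced and active.
Homoserine is absent, so DovX is inactive.
Maltulose is absent, so PexP is inactive.
With repressor VelZ bound, *kulY* is not transcribed.

OFF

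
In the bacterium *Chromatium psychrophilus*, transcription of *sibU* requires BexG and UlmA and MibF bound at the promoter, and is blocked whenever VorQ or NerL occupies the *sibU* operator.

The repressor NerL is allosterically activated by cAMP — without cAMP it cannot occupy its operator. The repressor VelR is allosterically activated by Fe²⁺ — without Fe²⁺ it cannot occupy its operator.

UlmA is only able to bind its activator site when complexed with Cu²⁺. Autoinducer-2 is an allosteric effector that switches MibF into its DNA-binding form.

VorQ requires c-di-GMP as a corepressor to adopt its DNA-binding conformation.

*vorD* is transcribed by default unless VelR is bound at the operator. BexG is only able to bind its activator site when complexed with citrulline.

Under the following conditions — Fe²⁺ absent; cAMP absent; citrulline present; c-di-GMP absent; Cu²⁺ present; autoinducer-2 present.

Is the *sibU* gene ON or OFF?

ON

Citrulline is present, so BexG is active.
Cu²⁺ is present, so UlmA is active.
Autoinducer-2 is present, so MibF is active.
c-di-GMP is absent, so VorQ is inactive.
cAMP is absent, so NerL is inactive.
No repressor is bound and BexG and UlmA and MibF are active, so *sibU* is transcribed.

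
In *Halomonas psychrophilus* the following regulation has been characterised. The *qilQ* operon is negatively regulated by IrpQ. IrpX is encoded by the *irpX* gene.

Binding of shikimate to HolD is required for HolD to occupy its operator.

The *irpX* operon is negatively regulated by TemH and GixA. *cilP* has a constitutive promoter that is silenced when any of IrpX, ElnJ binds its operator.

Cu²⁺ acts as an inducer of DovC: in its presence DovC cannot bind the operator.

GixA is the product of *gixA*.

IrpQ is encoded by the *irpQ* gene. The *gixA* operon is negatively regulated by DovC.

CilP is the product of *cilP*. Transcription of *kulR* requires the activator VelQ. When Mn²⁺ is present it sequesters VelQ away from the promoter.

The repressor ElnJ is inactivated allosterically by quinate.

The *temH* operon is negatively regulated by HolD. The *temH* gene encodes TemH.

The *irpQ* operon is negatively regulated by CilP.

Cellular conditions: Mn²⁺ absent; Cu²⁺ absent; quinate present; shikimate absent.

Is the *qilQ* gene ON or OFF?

ON

Shikimate is absent, so HolD is inactive.
With no repressor bound, *temH* is transcribed.
So TemH is produced and active.
Cu²⁺ is absent, so DovC is active.
With repressor DovC bound, *gixA* is not transcribed.
So GixA is not produced.
With repressor TemH bound, *irpX* is not transcribed.
So IrpX is not produced.
Quinate is present, so ElnJ is inactive.
With no repressor bound, *cilP* is transcribed.
So CilP is produced and active.
With repressor CilP bound, *irpQ* is not transcribed.
So IrpQ is not produced.
With no repressor bound, *qilQ* is transcribed.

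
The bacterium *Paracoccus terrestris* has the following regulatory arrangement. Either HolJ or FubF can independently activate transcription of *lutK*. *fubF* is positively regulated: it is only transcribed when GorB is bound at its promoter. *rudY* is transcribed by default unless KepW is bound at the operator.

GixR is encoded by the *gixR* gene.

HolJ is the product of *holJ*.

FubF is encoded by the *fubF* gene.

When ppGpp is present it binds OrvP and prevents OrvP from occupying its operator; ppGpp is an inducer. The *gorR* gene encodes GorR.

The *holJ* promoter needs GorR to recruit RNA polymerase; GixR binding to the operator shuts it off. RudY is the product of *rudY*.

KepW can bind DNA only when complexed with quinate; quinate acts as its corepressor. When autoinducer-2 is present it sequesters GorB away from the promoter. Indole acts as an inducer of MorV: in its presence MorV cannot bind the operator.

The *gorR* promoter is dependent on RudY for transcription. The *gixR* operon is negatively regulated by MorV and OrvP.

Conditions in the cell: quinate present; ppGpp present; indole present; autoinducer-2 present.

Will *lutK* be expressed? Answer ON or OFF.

OFF

Indole is present, so MorV is inactive.
ppGpp is present, so OrvP is inactive.
With no repressor bound, *gixR* is transcribed.
So GixR is produced and active.
Quinate is present, so KepW is active.
With repressor KepW bound, *rudY* is not transcribed.
So RudY is not produced.
Required activator RudY is absent, so *gorR* is not transcribed.
So GorR is not produced.
With repressor GixR bound, *holJ* is not transcribed.
So HolJ is not produced.
Autoinducer-2 is present, so GorB is inactive.
Required activator GorB is absent, so *fubF* is not transcribed.
So FubF is not produced.
No activator is available at the *lutK* promoter, so *lutK* is not transcribed.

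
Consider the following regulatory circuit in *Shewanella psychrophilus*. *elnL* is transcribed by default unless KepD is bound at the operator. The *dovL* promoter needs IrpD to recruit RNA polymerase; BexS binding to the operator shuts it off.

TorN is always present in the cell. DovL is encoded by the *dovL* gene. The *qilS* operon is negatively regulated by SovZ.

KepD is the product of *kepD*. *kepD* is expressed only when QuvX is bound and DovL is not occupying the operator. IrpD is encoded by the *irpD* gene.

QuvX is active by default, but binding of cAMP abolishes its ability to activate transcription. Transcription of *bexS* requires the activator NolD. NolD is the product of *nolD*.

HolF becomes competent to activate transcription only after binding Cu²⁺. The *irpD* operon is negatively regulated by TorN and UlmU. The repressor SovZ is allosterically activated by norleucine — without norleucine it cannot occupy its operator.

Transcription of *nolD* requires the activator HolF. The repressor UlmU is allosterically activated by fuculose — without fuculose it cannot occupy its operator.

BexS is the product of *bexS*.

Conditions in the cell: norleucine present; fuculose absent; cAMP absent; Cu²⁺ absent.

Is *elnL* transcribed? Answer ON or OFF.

Cu²⁺ is absent, so HolF is inactive.
Required activator HolF is absent, so *nolD* is not transcribed.
So NolD is not produced.
Required activator NolD is absent, so *bexS* is not transcribed.
So BexS is not produced.
TorN is produced constitutively and is active.
Fuculose is absent, so UlmU is inactive.
With repressor TorN bound, *irpD* is not transcribed.
So IrpD is not produced.
Required activator IrpD is absent, so *dovL* is not transcribed.
So DovL is not produced.
cAMP is absent, so QuvX is active.
No repressor is bound and QuvX is active, so *kepD* is transcribed.
So KepD is produced and active.
With repressor KepD bound, *elnL* is not transcribed.

OFF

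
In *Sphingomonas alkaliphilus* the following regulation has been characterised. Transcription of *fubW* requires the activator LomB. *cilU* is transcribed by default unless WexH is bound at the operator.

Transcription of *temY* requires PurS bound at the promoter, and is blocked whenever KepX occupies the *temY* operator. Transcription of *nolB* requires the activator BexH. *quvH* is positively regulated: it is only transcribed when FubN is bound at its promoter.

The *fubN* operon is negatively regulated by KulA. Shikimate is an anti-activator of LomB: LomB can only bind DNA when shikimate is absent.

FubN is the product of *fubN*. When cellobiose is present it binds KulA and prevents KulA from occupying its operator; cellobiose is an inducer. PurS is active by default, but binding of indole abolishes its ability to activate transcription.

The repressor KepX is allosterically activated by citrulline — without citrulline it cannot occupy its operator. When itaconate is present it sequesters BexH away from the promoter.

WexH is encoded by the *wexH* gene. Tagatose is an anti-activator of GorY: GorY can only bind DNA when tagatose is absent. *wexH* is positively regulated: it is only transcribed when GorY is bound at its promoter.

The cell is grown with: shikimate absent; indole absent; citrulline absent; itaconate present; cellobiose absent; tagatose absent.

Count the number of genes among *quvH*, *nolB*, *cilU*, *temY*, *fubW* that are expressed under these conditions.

Cellobiose is absent, so KulA is active.
With repressor KulA bound, *fubN* is not transcribed.
So FubN is not produced.
Required activator FubN is absent, so *quvH* is not transcribed.
→ *quvH* is OFF.
Itaconate is present, so BexH is inactive.
Required activator BexH is absent, so *nolB* is not transcribed.
→ *nolB* is OFF.
Tagatose is absent, so GorY is active.
No repressor is bound and GorY is active, so *wexH* is transcribed.
So WexH is produced and active.
With repressor WexH bound, *cilU* is not transcribed.
→ *cilU* is OFF.
Citrulline is absent, so KepX is inactive.
Indole is absent, so PurS is active.
No repressor is bound and PurS is active, so *temY* is transcribed.
→ *temY* is ON.
Shikimate is absent, so LomB is active.
No repressor is bound and LomB is active, so *fubW* is transcribed.
→ *fubW* is ON.
2 of the 5 genes are transcribed.

2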